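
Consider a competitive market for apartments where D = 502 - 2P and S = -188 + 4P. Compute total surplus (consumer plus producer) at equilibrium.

Equilibrium: 502 - 2P = -188 + 4P gives P* = 115, Q* = 272.
Demand choke price: P = 251; supply starts at P = 47.
CS = ½(251 − 115)(272) = 18496; PS = ½(115 − 47)(272) = 9248.

Total surplus = 27744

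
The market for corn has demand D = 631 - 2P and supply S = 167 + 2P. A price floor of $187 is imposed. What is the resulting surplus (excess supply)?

Equilibrium price would be P* = 116, so the floor at 187 binds.
At P = 187: D = 257, S = 541.
Surplus = 541 − 257 = 284.

Surplus = 284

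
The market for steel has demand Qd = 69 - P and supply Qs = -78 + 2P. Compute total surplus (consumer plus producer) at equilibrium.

Total surplus = 300

Equilibrium: 69 - P = -78 + 2P gives P* = 49, Q* = 20.
Demand choke price: P = 69; supply starts at P = 39.
CS = ½(69 − 49)(20) = 200; PS = ½(49 − 39)(20) = 100.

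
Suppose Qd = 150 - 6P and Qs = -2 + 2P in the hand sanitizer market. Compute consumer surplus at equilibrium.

Consumer surplus = 108

Equilibrium: 150 - 6P = -2 + 2P gives P* = 19, Q* = 36.
Demand choke price (Qd = 0): P = 25.
CS = ½(25 − 19)(36) = 108.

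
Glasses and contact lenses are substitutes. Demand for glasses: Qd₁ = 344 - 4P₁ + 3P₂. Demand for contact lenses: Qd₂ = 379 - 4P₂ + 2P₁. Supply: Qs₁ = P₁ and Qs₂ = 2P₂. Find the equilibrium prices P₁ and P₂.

P₁ = 133.375, P₂ = 107.625

Market 1: 344 - 4P₁ + 3P₂ = P₁ → 5P₁ - 3P₂ = 344.
Market 2: 6P₂ - 2P₁ = 379.
Eliminating P₂: 6×(1) + 3×(2) gives 24P₁ = 3201, so P₁ = 133.375.
Back-substitute into (2): P₂ = (379 + 2×133.375) / 6 = 107.625.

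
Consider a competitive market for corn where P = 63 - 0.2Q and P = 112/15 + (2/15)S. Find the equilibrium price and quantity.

Set the two price expressions equal: 63 - 0.2Q = 112/15 + (2/15)Q.
833/15 = (1/3)Q, so Q* = 166.6.
P* = 63 − (0.2)(166.6) = 29.68.

P* = 29.68, Q* = 166.6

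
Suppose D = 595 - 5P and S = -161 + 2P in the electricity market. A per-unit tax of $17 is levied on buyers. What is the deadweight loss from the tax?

Deadweight loss = 1445/7

Pre-tax equilibrium: P* = 108, Q* = 55.
Tax on buyers shifts demand to D = 595 − 5(P + 17) = 510 - 5P.
510 - 5P = -161 + 2P gives seller price Ps = 671/7; buyers pay Pb = 671/7 + 17 = 790/7.
New quantity: Q = 595 − 5(790/7) = 215/7.
DWL = ½ × 17 × (55 − 215/7) = 1445/7.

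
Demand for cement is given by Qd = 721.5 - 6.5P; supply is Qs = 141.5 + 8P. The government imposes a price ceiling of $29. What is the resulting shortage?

Equilibrium price would be P* = 40, so the ceiling at 29 binds.
At P = 29: Qd = 721.5 − 6.5(29) = 533, Qs = 141.5 + 8(29) = 373.5.
Shortage = 533 − 373.5 = 159.5.

Shortage = 159.5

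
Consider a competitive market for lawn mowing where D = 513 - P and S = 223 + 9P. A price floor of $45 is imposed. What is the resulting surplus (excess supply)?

Equilibrium price would be P* = 29, so the floor at 45 binds.
At P = 45: D = 468, S = 628.
Surplus = 628 − 468 = 160.

Surplus = 160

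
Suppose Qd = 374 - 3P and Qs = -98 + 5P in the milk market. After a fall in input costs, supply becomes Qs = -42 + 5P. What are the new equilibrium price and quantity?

P' = 52, Q' = 218

Original equilibrium: P* = 59, Q* = 197.
New equilibrium: 374 - 3P = -42 + 5P, so 416 = 8P and P' = 52; Q' = 374 − 3(52) = 218.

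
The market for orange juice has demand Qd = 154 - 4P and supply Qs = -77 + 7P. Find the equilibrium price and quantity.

P* = 21, Q* = 70

Set Qd = Qs: 154 - 4P = -77 + 7P.
231 = 11P, so P* = 21.
Q* = 154 − 4(21) = 70.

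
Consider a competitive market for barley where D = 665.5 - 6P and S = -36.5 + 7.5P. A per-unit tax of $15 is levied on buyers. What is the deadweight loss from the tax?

Deadweight loss = 375

Pre-tax equilibrium: P* = 52, Q* = 353.5.
Tax on buyers shifts demand to D = 665.5 − 6(P + 15) = 575.5 - 6P.
575.5 - 6P = -36.5 + 7.5P gives seller price Ps = 136/3; buyers pay Pb = 136/3 + 15 = 181/3.
New quantity: Q = 665.5 − 6(181/3) = 303.5.
DWL = ½ × 15 × (353.5 − 303.5) = 375.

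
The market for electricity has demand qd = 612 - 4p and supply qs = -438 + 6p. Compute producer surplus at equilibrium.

Producer surplus = 3072

Equilibrium: 612 - 4p = -438 + 6p gives p* = 105, q* = 192.
Supply starts at p = 73 (where qs = 0).
PS = ½(105 − 73)(192) = 3072.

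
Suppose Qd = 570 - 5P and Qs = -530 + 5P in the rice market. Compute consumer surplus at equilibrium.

Equilibrium: 570 - 5P = -530 + 5P gives P* = 110, Q* = 20.
Demand choke price (Qd = 0): P = 114.
CS = ½(114 − 110)(20) = 40.

Consumer surplus = 40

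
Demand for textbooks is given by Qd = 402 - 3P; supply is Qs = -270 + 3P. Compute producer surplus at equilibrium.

Equilibrium: 402 - 3P = -270 + 3P gives P* = 112, Q* = 66.
Supply starts at P = 90 (where Qs = 0).
PS = ½(112 − 90)(66) = 726.

Producer surplus = 726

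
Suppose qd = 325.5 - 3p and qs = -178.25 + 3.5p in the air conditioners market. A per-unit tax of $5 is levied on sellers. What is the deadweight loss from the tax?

Deadweight loss = 525/26

Pre-tax equilibrium: p* = 77.5, q* = 93.
Tax on sellers shifts supply to qs = -178.25 + 3.5(p − 5) = -195.75 + 3.5p.
325.5 - 3p = -195.75 + 3.5p gives buyer price pb = 2085/26; sellers receive ps = 2085/26 − 5 = 1955/26.
New quantity: q = 325.5 − 3(2085/26) = 1104/13.
DWL = ½ × 5 × (93 − 1104/13) = 525/26.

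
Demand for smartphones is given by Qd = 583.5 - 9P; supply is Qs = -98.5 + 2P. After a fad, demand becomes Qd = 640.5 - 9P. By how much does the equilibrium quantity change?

ΔQ = 114/11

Original equilibrium: P* = 62, Q* = 25.5.
New equilibrium: 640.5 - 9P = -98.5 + 2P, so 739 = 11P and P' = 739/11; Q' = 640.5 − 9(739/11) = 789/22.
Change in quantity: 789/22 − 25.5 = 114/11.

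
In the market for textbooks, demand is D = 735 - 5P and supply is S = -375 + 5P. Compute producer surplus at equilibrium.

Equilibrium: 735 - 5P = -375 + 5P gives P* = 111, Q* = 180.
Supply starts at P = 75 (where S = 0).
PS = ½(111 − 75)(180) = 3240.

Producer surplus = 3240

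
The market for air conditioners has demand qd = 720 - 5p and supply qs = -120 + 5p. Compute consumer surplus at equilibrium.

Equilibrium: 720 - 5p = -120 + 5p gives p* = 84, q* = 300.
Demand choke price (qd = 0): p = 144.
CS = ½(144 − 84)(300) = 9000.

Consumer surplus = 9000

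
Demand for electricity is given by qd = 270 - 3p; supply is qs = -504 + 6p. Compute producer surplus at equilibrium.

Equilibrium: 270 - 3p = -504 + 6p gives p* = 86, q* = 12.
Supply starts at p = 84 (where qs = 0).
PS = ½(86 − 84)(12) = 12.

Producer surplus = 12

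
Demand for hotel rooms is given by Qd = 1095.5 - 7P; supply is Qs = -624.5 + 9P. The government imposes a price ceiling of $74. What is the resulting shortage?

Equilibrium price would be P* = 107.5, so the ceiling at 74 binds.
At P = 74: Qd = 1095.5 − 7(74) = 577.5, Qs = -624.5 + 9(74) = 41.5.
Shortage = 577.5 − 41.5 = 536.

Shortage = 536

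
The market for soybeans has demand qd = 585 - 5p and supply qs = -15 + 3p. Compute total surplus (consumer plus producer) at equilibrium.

Equilibrium: 585 - 5p = -15 + 3p gives p* = 75, q* = 210.
Demand choke price: p = 117; supply starts at p = 5.
CS = ½(117 − 75)(210) = 4410; PS = ½(75 − 5)(210) = 7350.

Total surplus = 11760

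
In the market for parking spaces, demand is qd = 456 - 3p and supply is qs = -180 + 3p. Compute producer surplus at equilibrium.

Equilibrium: 456 - 3p = -180 + 3p gives p* = 106, q* = 138.
Supply starts at p = 60 (where qs = 0).
PS = ½(106 − 60)(138) = 3174.

Producer surplus = 3174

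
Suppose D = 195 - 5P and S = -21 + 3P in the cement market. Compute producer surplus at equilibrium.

Equilibrium: 195 - 5P = -21 + 3P gives P* = 27, Q* = 60.
Supply starts at P = 7 (where S = 0).
PS = ½(27 − 7)(60) = 600.

Producer surplus = 600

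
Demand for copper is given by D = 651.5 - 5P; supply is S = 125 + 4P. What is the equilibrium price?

Set D = S: 651.5 - 5P = 125 + 4P.
526.5 = 9P, so P* = 58.5.
Q* = 651.5 − 5(58.5) = 359.

P* = 58.5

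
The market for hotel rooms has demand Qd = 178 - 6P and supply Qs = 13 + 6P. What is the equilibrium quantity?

Set Qd = Qs: 178 - 6P = 13 + 6P.
165 = 12P, so P* = 13.75.
Q* = 178 − 6(13.75) = 95.5.

Q* = 95.5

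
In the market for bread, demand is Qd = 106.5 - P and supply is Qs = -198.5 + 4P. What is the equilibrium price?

Set Qd = Qs: 106.5 - P = -198.5 + 4P.
305 = 5P, so P* = 61.
Q* = 106.5 − 1(61) = 45.5.

P* = 61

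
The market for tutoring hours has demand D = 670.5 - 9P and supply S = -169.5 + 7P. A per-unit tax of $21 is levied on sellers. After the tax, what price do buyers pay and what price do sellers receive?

Buyers pay $61.6875, sellers receive $40.6875

Pre-tax equilibrium: P* = 52.5, Q* = 198.
Tax on sellers shifts supply to S = -169.5 + 7(P − 21) = -316.5 + 7P.
670.5 - 9P = -316.5 + 7P gives buyer price Pb = 61.6875; sellers receive Ps = 61.6875 − 21 = 40.6875.
New quantity: Q = 670.5 − 9(61.6875) = 115.3125.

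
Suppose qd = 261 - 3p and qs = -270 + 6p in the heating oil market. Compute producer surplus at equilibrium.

Producer surplus = 588

Equilibrium: 261 - 3p = -270 + 6p gives p* = 59, q* = 84.
Supply starts at p = 45 (where qs = 0).
PS = ½(59 − 45)(84) = 588.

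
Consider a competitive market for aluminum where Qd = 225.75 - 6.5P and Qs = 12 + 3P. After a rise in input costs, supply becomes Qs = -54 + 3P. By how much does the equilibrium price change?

ΔP = 132/19

Original equilibrium: P* = 22.5, Q* = 79.5.
New equilibrium: 225.75 - 6.5P = -54 + 3P, so 279.75 = 9.5P and P' = 1119/38; Q' = 225.75 − 6.5(1119/38) = 1305/38.
Change in price: 1119/38 − 22.5 = 132/19.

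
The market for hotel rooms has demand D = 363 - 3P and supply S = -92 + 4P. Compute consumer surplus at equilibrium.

Equilibrium: 363 - 3P = -92 + 4P gives P* = 65, Q* = 168.
Demand choke price (D = 0): P = 121.
CS = ½(121 − 65)(168) = 4704.

Consumer surplus = 4704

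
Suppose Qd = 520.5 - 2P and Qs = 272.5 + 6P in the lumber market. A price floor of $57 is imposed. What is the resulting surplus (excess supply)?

Surplus = 208

Equilibrium price would be P* = 31, so the floor at 57 binds.
At P = 57: Qd = 406.5, Qs = 614.5.
Surplus = 614.5 − 406.5 = 208.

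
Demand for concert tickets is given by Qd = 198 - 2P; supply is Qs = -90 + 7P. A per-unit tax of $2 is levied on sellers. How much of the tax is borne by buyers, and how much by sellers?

Buyers bear 14/9, sellers bear 4/9

Pre-tax equilibrium: P* = 32, Q* = 134.
Tax on sellers shifts supply to Qs = -90 + 7(P − 2) = -104 + 7P.
198 - 2P = -104 + 7P gives buyer price Pb = 302/9; sellers receive Ps = 302/9 − 2 = 284/9.
New quantity: Q = 198 − 2(302/9) = 1178/9.
Buyer burden = 302/9 − 32 = 14/9; seller burden = 32 − 284/9 = 4/9.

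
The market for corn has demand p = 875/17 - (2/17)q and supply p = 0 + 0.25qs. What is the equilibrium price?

p* = 35

Set the two price expressions equal: 875/17 - (2/17)q = 0 + 0.25q.
875/17 = (25/68)q, so q* = 140.
p* = 875/17 − (2/17)(140) = 35.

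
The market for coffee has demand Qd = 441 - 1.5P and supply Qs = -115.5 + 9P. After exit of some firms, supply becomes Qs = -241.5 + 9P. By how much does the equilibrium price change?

Original equilibrium: P* = 53, Q* = 361.5.
New equilibrium: 441 - 1.5P = -241.5 + 9P, so 682.5 = 10.5P and P' = 65; Q' = 441 − 1.5(65) = 343.5.
Change in price: 65 − 53 = 12.

ΔP = 12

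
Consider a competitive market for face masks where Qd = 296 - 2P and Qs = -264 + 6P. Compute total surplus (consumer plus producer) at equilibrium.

Total surplus = 8112

Equilibrium: 296 - 2P = -264 + 6P gives P* = 70, Q* = 156.
Demand choke price: P = 148; supply starts at P = 44.
CS = ½(148 − 70)(156) = 6084; PS = ½(70 − 44)(156) = 2028.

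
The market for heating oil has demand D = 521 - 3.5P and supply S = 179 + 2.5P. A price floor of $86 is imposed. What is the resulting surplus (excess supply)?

Surplus = 174

Equilibrium price would be P* = 57, so the floor at 86 binds.
At P = 86: D = 220, S = 394.
Surplus = 394 − 220 = 174.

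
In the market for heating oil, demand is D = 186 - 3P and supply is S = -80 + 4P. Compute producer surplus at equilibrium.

Producer surplus = 648

Equilibrium: 186 - 3P = -80 + 4P gives P* = 38, Q* = 72.
Supply starts at P = 20 (where S = 0).
PS = ½(38 − 20)(72) = 648.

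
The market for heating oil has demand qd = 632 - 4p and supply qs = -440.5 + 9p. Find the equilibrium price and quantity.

Set qd = qs: 632 - 4p = -440.5 + 9p.
1072.5 = 13p, so p* = 82.5.
q* = 632 − 4(82.5) = 302.

p* = 82.5, q* = 302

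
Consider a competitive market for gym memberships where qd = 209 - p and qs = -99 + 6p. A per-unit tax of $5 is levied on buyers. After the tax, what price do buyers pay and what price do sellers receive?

Buyers pay 338/7, sellers receive 303/7

Pre-tax equilibrium: p* = 44, q* = 165.
Tax on buyers shifts demand to qd = 209 − 1(p + 5) = 204 - p.
204 - p = -99 + 6p gives seller price ps = 303/7; buyers pay pb = 303/7 + 5 = 338/7.
New quantity: q = 209 − 1(338/7) = 1125/7.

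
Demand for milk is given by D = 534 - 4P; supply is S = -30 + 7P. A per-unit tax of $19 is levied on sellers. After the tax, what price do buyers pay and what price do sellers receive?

Buyers pay 697/11, sellers receive 488/11

Pre-tax equilibrium: P* = 564/11, Q* = 3618/11.
Tax on sellers shifts supply to S = -30 + 7(P − 19) = -163 + 7P.
534 - 4P = -163 + 7P gives buyer price Pb = 697/11; sellers receive Ps = 697/11 − 19 = 488/11.
New quantity: Q = 534 − 4(697/11) = 3086/11.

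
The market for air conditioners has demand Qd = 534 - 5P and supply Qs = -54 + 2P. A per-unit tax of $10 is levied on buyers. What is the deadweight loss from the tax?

Deadweight loss = 500/7

Pre-tax equilibrium: P* = 84, Q* = 114.
Tax on buyers shifts demand to Qd = 534 − 5(P + 10) = 484 - 5P.
484 - 5P = -54 + 2P gives seller price Ps = 538/7; buyers pay Pb = 538/7 + 10 = 608/7.
New quantity: Q = 534 − 5(608/7) = 698/7.
DWL = ½ × 10 × (114 − 698/7) = 500/7.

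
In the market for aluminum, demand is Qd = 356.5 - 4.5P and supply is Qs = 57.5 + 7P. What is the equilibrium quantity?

Q* = 239.5

Set Qd = Qs: 356.5 - 4.5P = 57.5 + 7P.
299 = 11.5P, so P* = 26.
Q* = 356.5 − 4.5(26) = 239.5.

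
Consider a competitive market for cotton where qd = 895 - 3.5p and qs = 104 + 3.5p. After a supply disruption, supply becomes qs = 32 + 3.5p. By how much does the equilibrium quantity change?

Δq = -36

Original equilibrium: p* = 113, q* = 499.5.
New equilibrium: 895 - 3.5p = 32 + 3.5p, so 863 = 7p and p' = 863/7; q' = 895 − 3.5(863/7) = 463.5.
Change in quantity: 463.5 − 499.5 = -36.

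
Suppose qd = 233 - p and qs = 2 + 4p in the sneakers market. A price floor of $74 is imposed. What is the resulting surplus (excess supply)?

Surplus = 139

Equilibrium price would be p* = 46.2, so the floor at 74 binds.
At p = 74: qd = 159, qs = 298.
Surplus = 298 − 159 = 139.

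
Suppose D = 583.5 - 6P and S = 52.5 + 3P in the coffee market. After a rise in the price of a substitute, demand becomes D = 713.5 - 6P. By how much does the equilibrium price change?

ΔP = 130/9

Original equilibrium: P* = 59, Q* = 229.5.
New equilibrium: 713.5 - 6P = 52.5 + 3P, so 661 = 9P and P' = 661/9; Q' = 713.5 − 6(661/9) = 1637/6.
Change in price: 661/9 − 59 = 130/9.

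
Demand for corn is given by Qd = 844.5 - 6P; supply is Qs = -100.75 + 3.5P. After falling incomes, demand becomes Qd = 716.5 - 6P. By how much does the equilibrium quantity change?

ΔQ = -896/19

Original equilibrium: P* = 99.5, Q* = 247.5.
New equilibrium: 716.5 - 6P = -100.75 + 3.5P, so 817.25 = 9.5P and P' = 3269/38; Q' = 716.5 − 6(3269/38) = 7613/38.
Change in quantity: 7613/38 − 247.5 = -896/19.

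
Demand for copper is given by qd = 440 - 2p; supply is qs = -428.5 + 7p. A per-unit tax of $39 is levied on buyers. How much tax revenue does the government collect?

Tax revenue = 7267

Pre-tax equilibrium: p* = 96.5, q* = 247.
Tax on buyers shifts demand to qd = 440 − 2(p + 39) = 362 - 2p.
362 - 2p = -428.5 + 7p gives seller price ps = 527/6; buyers pay pb = 527/6 + 39 = 761/6.
New quantity: q = 440 − 2(761/6) = 559/3.
Revenue = 39 × 559/3 = 7267.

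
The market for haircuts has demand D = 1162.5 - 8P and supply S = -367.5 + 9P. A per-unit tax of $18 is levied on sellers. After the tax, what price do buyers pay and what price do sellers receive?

Pre-tax equilibrium: P* = 90, Q* = 442.5.
Tax on sellers shifts supply to S = -367.5 + 9(P − 18) = -529.5 + 9P.
1162.5 - 8P = -529.5 + 9P gives buyer price Pb = 1692/17; sellers receive Ps = 1692/17 − 18 = 1386/17.
New quantity: Q = 1162.5 − 8(1692/17) = 12453/34.

Buyers pay 1692/17, sellers receive 1386/17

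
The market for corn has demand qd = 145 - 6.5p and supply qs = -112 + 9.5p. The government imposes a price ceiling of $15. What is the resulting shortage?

Shortage = 17

Equilibrium price would be p* = 16.0625, so the ceiling at 15 binds.
At p = 15: qd = 145 − 6.5(15) = 47.5, qs = -112 + 9.5(15) = 30.5.
Shortage = 47.5 − 30.5 = 17.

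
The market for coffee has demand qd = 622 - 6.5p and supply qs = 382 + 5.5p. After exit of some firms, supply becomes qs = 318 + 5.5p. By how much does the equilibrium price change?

Δp = 16/3

Original equilibrium: p* = 20, q* = 492.
New equilibrium: 622 - 6.5p = 318 + 5.5p, so 304 = 12p and p' = 76/3; q' = 622 − 6.5(76/3) = 1372/3.
Change in price: 76/3 − 20 = 16/3.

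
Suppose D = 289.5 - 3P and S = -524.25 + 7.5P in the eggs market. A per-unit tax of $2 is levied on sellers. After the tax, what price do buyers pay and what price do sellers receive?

Pre-tax equilibrium: P* = 77.5, Q* = 57.
Tax on sellers shifts supply to S = -524.25 + 7.5(P − 2) = -539.25 + 7.5P.
289.5 - 3P = -539.25 + 7.5P gives buyer price Pb = 1105/14; sellers receive Ps = 1105/14 − 2 = 1077/14.
New quantity: Q = 289.5 − 3(1105/14) = 369/7.

Buyers pay 1105/14, sellers receive 1077/14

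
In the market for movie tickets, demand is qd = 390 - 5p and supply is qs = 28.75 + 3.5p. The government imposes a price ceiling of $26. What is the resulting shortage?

Equilibrium price would be p* = 42.5, so the ceiling at 26 binds.
At p = 26: qd = 390 − 5(26) = 260, qs = 28.75 + 3.5(26) = 119.75.
Shortage = 260 − 119.75 = 140.25.

Shortage = 140.25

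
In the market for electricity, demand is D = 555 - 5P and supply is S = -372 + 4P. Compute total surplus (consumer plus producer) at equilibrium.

Total surplus = 360

Equilibrium: 555 - 5P = -372 + 4P gives P* = 103, Q* = 40.
Demand choke price: P = 111; supply starts at P = 93.
CS = ½(111 − 103)(40) = 160; PS = ½(103 − 93)(40) = 200.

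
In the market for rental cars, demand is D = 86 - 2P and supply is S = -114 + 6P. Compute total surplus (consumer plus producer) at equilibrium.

Equilibrium: 86 - 2P = -114 + 6P gives P* = 25, Q* = 36.
Demand choke price: P = 43; supply starts at P = 19.
CS = ½(43 − 25)(36) = 324; PS = ½(25 − 19)(36) = 108.

Total surplus = 432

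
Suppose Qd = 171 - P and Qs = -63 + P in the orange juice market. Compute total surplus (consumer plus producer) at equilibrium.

Equilibrium: 171 - P = -63 + P gives P* = 117, Q* = 54.
Demand choke price: P = 171; supply starts at P = 63.
CS = ½(171 − 117)(54) = 1458; PS = ½(117 − 63)(54) = 1458.

Total surplus = 2916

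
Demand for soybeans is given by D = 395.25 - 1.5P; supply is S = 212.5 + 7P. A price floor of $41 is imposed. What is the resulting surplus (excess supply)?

Equilibrium price would be P* = 21.5, so the floor at 41 binds.
At P = 41: D = 333.75, S = 499.5.
Surplus = 499.5 − 333.75 = 165.75.

Surplus = 165.75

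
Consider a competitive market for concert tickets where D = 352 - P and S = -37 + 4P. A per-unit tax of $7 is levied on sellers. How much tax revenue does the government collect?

Pre-tax equilibrium: P* = 77.8, Q* = 274.2.
Tax on sellers shifts supply to S = -37 + 4(P − 7) = -65 + 4P.
352 - P = -65 + 4P gives buyer price Pb = 83.4; sellers receive Ps = 83.4 − 7 = 76.4.
New quantity: Q = 352 − 1(83.4) = 268.6.
Revenue = 7 × 268.6 = 1880.2.

Tax revenue = 1880.2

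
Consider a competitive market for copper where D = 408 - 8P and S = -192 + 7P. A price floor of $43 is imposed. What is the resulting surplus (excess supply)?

Surplus = 45

Equilibrium price would be P* = 40, so the floor at 43 binds.
At P = 43: D = 64, S = 109.
Surplus = 109 − 64 = 45.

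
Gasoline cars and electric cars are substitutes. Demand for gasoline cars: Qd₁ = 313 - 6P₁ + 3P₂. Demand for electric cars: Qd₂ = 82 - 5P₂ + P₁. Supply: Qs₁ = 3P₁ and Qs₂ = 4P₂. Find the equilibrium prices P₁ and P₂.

Market 1: 313 - 6P₁ + 3P₂ = 3P₁ → 9P₁ - 3P₂ = 313.
Market 2: 9P₂ - P₁ = 82.
Eliminating P₂: 9×(1) + 3×(2) gives 78P₁ = 3063, so P₁ = 1021/26.
Back-substitute into (2): P₂ = (82 + 1×1021/26) / 9 = 1051/78.

P₁ = 1021/26, P₂ = 1051/78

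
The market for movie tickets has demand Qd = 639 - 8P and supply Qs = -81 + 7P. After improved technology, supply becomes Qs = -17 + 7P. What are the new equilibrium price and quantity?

P' = 656/15, Q' = 4337/15

Original equilibrium: P* = 48, Q* = 255.
New equilibrium: 639 - 8P = -17 + 7P, so 656 = 15P and P' = 656/15; Q' = 639 − 8(656/15) = 4337/15.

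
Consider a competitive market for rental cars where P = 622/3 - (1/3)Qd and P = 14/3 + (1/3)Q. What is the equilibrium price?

Set the two price expressions equal: 622/3 - (1/3)Q = 14/3 + (1/3)Q.
608/3 = (2/3)Q, so Q* = 304.
P* = 622/3 − (1/3)(304) = 106.

P* = 106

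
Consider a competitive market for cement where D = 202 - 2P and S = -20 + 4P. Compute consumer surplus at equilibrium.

Equilibrium: 202 - 2P = -20 + 4P gives P* = 37, Q* = 128.
Demand choke price (D = 0): P = 101.
CS = ½(101 − 37)(128) = 4096.

Consumer surplus = 4096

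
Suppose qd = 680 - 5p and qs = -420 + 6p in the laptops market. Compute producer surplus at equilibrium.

Producer surplus = 2700

Equilibrium: 680 - 5p = -420 + 6p gives p* = 100, q* = 180.
Supply starts at p = 70 (where qs = 0).
PS = ½(100 − 70)(180) = 2700.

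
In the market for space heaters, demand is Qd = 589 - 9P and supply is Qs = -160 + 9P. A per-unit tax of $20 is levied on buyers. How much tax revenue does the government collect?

Tax revenue = 2490

Pre-tax equilibrium: P* = 749/18, Q* = 214.5.
Tax on buyers shifts demand to Qd = 589 − 9(P + 20) = 409 - 9P.
409 - 9P = -160 + 9P gives seller price Ps = 569/18; buyers pay Pb = 569/18 + 20 = 929/18.
New quantity: Q = 589 − 9(929/18) = 124.5.
Revenue = 20 × 124.5 = 2490.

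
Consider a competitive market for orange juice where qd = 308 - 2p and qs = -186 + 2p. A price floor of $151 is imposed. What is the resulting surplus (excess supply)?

Surplus = 110

Equilibrium price would be p* = 123.5, so the floor at 151 binds.
At p = 151: qd = 6, qs = 116.
Surplus = 116 − 6 = 110.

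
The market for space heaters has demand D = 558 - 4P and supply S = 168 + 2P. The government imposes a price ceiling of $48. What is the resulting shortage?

Shortage = 102

Equilibrium price would be P* = 65, so the ceiling at 48 binds.
At P = 48: D = 558 − 4(48) = 366, S = 168 + 2(48) = 264.
Shortage = 366 − 264 = 102.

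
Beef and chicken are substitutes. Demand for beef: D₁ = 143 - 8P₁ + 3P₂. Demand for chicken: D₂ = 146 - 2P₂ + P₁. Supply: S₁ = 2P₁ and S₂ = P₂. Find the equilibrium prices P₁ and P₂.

Market 1: 143 - 8P₁ + 3P₂ = 2P₁ → 10P₁ - 3P₂ = 143.
Market 2: 3P₂ - P₁ = 146.
Eliminating P₂: 3×(1) + 3×(2) gives 27P₁ = 867, so P₁ = 289/9.
Back-substitute into (2): P₂ = (146 + 1×289/9) / 3 = 1603/27.

P₁ = 289/9, P₂ = 1603/27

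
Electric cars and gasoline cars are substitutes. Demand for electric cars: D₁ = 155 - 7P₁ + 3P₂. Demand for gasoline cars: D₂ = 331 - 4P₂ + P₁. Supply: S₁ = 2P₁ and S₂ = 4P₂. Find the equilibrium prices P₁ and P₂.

P₁ = 2233/69, P₂ = 3134/69

Market 1: 155 - 7P₁ + 3P₂ = 2P₁ → 9P₁ - 3P₂ = 155.
Market 2: 8P₂ - P₁ = 331.
Eliminating P₂: 8×(1) + 3×(2) gives 69P₁ = 2233, so P₁ = 2233/69.
Back-substitute into (2): P₂ = (331 + 1×2233/69) / 8 = 3134/69.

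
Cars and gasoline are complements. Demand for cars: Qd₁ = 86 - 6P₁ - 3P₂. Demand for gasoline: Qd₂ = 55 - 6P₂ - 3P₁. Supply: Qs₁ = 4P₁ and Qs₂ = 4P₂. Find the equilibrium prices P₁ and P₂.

P₁ = 695/91, P₂ = 292/91

Market 1: 86 - 6P₁ - 3P₂ = 4P₁ → 10P₁ + 3P₂ = 86.
Market 2: 10P₂ + 3P₁ = 55.
Eliminating P₂: 10×(1) − 3×(2) gives 91P₁ = 695, so P₁ = 695/91.
Back-substitute into (2): P₂ = (55 − 3×695/91) / 10 = 292/91.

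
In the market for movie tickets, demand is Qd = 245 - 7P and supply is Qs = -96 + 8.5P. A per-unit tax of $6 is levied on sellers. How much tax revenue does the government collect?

Pre-tax equilibrium: P* = 22, Q* = 91.
Tax on sellers shifts supply to Qs = -96 + 8.5(P − 6) = -147 + 8.5P.
245 - 7P = -147 + 8.5P gives buyer price Pb = 784/31; sellers receive Ps = 784/31 − 6 = 598/31.
New quantity: Q = 245 − 7(784/31) = 2107/31.
Revenue = 6 × 2107/31 = 12642/31.

Tax revenue = 12642/31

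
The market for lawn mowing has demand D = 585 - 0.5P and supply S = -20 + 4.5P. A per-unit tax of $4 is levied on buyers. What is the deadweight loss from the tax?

Pre-tax equilibrium: P* = 121, Q* = 524.5.
Tax on buyers shifts demand to D = 585 − 0.5(P + 4) = 583 - 0.5P.
583 - 0.5P = -20 + 4.5P gives seller price Ps = 120.6; buyers pay Pb = 120.6 + 4 = 124.6.
New quantity: Q = 585 − 0.5(124.6) = 522.7.
DWL = ½ × 4 × (524.5 − 522.7) = 3.6.

Deadweight loss = 3.6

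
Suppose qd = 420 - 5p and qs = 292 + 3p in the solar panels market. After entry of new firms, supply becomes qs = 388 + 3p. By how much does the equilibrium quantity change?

Δq = 60

Original equilibrium: p* = 16, q* = 340.
New equilibrium: 420 - 5p = 388 + 3p, so 32 = 8p and p' = 4; q' = 420 − 5(4) = 400.
Change in quantity: 400 − 340 = 60.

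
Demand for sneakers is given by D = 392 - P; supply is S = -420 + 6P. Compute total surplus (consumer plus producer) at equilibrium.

Total surplus = 44436

Equilibrium: 392 - P = -420 + 6P gives P* = 116, Q* = 276.
Demand choke price: P = 392; supply starts at P = 70.
CS = ½(392 − 116)(276) = 38088; PS = ½(116 − 70)(276) = 6348.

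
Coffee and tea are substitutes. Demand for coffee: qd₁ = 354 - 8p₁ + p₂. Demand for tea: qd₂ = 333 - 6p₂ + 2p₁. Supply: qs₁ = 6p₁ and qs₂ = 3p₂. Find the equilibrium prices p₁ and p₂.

p₁ = 3519/124, p₂ = 2685/62

Market 1: 354 - 8p₁ + p₂ = 6p₁ → 14p₁ - p₂ = 354.
Market 2: 9p₂ - 2p₁ = 333.
Eliminating p₂: 9×(1) + 1×(2) gives 124p₁ = 3519, so p₁ = 3519/124.
Back-substitute into (2): p₂ = (333 + 2×3519/124) / 9 = 2685/62.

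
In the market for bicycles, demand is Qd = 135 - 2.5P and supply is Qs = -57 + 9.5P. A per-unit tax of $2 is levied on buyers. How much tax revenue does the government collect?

Pre-tax equilibrium: P* = 16, Q* = 95.
Tax on buyers shifts demand to Qd = 135 − 2.5(P + 2) = 130 - 2.5P.
130 - 2.5P = -57 + 9.5P gives seller price Ps = 187/12; buyers pay Pb = 187/12 + 2 = 211/12.
New quantity: Q = 135 − 2.5(211/12) = 2185/24.
Revenue = 2 × 2185/24 = 2185/12.

Tax revenue = 2185/12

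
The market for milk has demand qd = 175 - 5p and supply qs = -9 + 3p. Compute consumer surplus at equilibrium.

Equilibrium: 175 - 5p = -9 + 3p gives p* = 23, q* = 60.
Demand choke price (qd = 0): p = 35.
CS = ½(35 − 23)(60) = 360.

Consumer surplus = 360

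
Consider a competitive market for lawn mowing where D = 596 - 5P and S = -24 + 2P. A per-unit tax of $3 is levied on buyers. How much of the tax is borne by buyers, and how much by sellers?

Pre-tax equilibrium: P* = 620/7, Q* = 1072/7.
Tax on buyers shifts demand to D = 596 − 5(P + 3) = 581 - 5P.
581 - 5P = -24 + 2P gives seller price Ps = 605/7; buyers pay Pb = 605/7 + 3 = 626/7.
New quantity: Q = 596 − 5(626/7) = 1042/7.
Buyer burden = 626/7 − 620/7 = 6/7; seller burden = 620/7 − 605/7 = 15/7.

Buyers bear 6/7, sellers bear 15/7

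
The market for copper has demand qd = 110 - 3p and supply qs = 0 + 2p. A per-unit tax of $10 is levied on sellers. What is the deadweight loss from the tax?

Pre-tax equilibrium: p* = 22, q* = 44.
Tax on sellers shifts supply to qs = 0 + 2(p − 10) = -20 + 2p.
110 - 3p = -20 + 2p gives buyer price pb = 26; sellers receive ps = 26 − 10 = 16.
New quantity: q = 110 − 3(26) = 32.
DWL = ½ × 10 × (44 − 32) = 60.

Deadweight loss = 60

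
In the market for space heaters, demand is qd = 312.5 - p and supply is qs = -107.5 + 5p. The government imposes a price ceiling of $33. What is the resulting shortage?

Equilibrium price would be p* = 70, so the ceiling at 33 binds.
At p = 33: qd = 312.5 − 1(33) = 279.5, qs = -107.5 + 5(33) = 57.5.
Shortage = 279.5 − 57.5 = 222.

Shortage = 222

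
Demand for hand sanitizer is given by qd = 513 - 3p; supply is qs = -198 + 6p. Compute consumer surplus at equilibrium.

Equilibrium: 513 - 3p = -198 + 6p gives p* = 79, q* = 276.
Demand choke price (qd = 0): p = 171.
CS = ½(171 − 79)(276) = 12696.

Consumer surplus = 12696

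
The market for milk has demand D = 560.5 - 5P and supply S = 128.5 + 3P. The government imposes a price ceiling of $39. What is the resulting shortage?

Equilibrium price would be P* = 54, so the ceiling at 39 binds.
At P = 39: D = 560.5 − 5(39) = 365.5, S = 128.5 + 3(39) = 245.5.
Shortage = 365.5 − 245.5 = 120.

Shortage = 120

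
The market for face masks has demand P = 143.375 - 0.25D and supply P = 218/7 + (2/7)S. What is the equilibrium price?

P* = 91

Set the two price expressions equal: 143.375 - 0.25Q = 218/7 + (2/7)Q.
6285/56 = (15/28)Q, so Q* = 209.5.
P* = 143.375 − (0.25)(209.5) = 91.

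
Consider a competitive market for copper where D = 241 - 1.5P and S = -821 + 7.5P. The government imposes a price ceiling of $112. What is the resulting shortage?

Shortage = 54

Equilibrium price would be P* = 118, so the ceiling at 112 binds.
At P = 112: D = 241 − 1.5(112) = 73, S = -821 + 7.5(112) = 19.
Shortage = 73 − 19 = 54.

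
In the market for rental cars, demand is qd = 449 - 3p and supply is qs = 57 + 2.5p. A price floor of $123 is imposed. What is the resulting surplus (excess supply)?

Equilibrium price would be p* = 784/11, so the floor at 123 binds.
At p = 123: qd = 80, qs = 364.5.
Surplus = 364.5 − 80 = 284.5.

Surplus = 284.5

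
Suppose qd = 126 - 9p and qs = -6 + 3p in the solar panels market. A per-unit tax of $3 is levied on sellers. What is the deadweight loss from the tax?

Deadweight loss = 10.125

Pre-tax equilibrium: p* = 11, q* = 27.
Tax on sellers shifts supply to qs = -6 + 3(p − 3) = -15 + 3p.
126 - 9p = -15 + 3p gives buyer price pb = 11.75; sellers receive ps = 11.75 − 3 = 8.75.
New quantity: q = 126 − 9(11.75) = 20.25.
DWL = ½ × 3 × (27 − 20.25) = 10.125.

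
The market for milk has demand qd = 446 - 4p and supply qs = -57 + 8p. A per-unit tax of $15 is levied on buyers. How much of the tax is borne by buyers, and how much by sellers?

Pre-tax equilibrium: p* = 503/12, q* = 835/3.
Tax on buyers shifts demand to qd = 446 − 4(p + 15) = 386 - 4p.
386 - 4p = -57 + 8p gives seller price ps = 443/12; buyers pay pb = 443/12 + 15 = 623/12.
New quantity: q = 446 − 4(623/12) = 715/3.
Buyer burden = 623/12 − 503/12 = 10; seller burden = 503/12 − 443/12 = 5.

Buyers bear $10, sellers bear $5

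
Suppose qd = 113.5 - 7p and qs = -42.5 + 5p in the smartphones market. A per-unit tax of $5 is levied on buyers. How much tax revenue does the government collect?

Pre-tax equilibrium: p* = 13, q* = 22.5.
Tax on buyers shifts demand to qd = 113.5 − 7(p + 5) = 78.5 - 7p.
78.5 - 7p = -42.5 + 5p gives seller price ps = 121/12; buyers pay pb = 121/12 + 5 = 181/12.
New quantity: q = 113.5 − 7(181/12) = 95/12.
Revenue = 5 × 95/12 = 475/12.

Tax revenue = 475/12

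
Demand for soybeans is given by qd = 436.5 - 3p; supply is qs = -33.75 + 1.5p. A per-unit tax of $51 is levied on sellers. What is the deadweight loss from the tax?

Deadweight loss = 1300.5

Pre-tax equilibrium: p* = 104.5, q* = 123.
Tax on sellers shifts supply to qs = -33.75 + 1.5(p − 51) = -110.25 + 1.5p.
436.5 - 3p = -110.25 + 1.5p gives buyer price pb = 121.5; sellers receive ps = 121.5 − 51 = 70.5.
New quantity: q = 436.5 − 3(121.5) = 72.
DWL = ½ × 51 × (123 − 72) = 1300.5.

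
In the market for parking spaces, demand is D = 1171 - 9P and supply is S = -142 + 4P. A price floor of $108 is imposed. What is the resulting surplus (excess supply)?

Equilibrium price would be P* = 101, so the floor at 108 binds.
At P = 108: D = 199, S = 290.
Surplus = 290 − 199 = 91.

Surplus = 91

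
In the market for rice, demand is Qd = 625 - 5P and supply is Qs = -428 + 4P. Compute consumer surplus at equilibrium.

Equilibrium: 625 - 5P = -428 + 4P gives P* = 117, Q* = 40.
Demand choke price (Qd = 0): P = 125.
CS = ½(125 − 117)(40) = 160.

Consumer surplus = 160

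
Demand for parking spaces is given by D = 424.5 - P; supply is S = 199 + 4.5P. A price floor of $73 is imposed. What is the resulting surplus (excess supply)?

Equilibrium price would be P* = 41, so the floor at 73 binds.
At P = 73: D = 351.5, S = 527.5.
Surplus = 527.5 − 351.5 = 176.

Surplus = 176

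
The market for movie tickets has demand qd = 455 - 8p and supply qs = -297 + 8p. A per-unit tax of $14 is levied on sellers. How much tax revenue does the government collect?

Tax revenue = 322

Pre-tax equilibrium: p* = 47, q* = 79.
Tax on sellers shifts supply to qs = -297 + 8(p − 14) = -409 + 8p.
455 - 8p = -409 + 8p gives buyer price pb = 54; sellers receive ps = 54 − 14 = 40.
New quantity: q = 455 − 8(54) = 23.
Revenue = 14 × 23 = 322.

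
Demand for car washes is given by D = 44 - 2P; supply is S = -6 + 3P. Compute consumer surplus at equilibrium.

Consumer surplus = 144

Equilibrium: 44 - 2P = -6 + 3P gives P* = 10, Q* = 24.
Demand choke price (D = 0): P = 22.
CS = ½(22 − 10)(24) = 144.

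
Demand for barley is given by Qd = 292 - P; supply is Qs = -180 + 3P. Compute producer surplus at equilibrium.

Equilibrium: 292 - P = -180 + 3P gives P* = 118, Q* = 174.
Supply starts at P = 60 (where Qs = 0).
PS = ½(118 − 60)(174) = 5046.

Producer surplus = 5046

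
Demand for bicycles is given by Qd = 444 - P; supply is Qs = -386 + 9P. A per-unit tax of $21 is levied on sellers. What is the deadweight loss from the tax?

Deadweight loss = 198.45

Pre-tax equilibrium: P* = 83, Q* = 361.
Tax on sellers shifts supply to Qs = -386 + 9(P − 21) = -575 + 9P.
444 - P = -575 + 9P gives buyer price Pb = 101.9; sellers receive Ps = 101.9 − 21 = 80.9.
New quantity: Q = 444 − 1(101.9) = 342.1.
DWL = ½ × 21 × (361 − 342.1) = 198.45.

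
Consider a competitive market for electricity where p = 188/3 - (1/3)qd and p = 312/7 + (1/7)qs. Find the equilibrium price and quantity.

p* = 50, q* = 38

Set the two price expressions equal: 188/3 - (1/3)q = 312/7 + (1/7)q.
380/21 = (10/21)q, so q* = 38.
p* = 188/3 − (1/3)(38) = 50.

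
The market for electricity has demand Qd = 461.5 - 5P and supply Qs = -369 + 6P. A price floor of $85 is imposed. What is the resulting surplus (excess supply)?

Surplus = 104.5

Equilibrium price would be P* = 75.5, so the floor at 85 binds.
At P = 85: Qd = 36.5, Qs = 141.
Surplus = 141 − 36.5 = 104.5.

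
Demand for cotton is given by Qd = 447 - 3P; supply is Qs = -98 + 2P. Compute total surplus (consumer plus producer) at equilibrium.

Total surplus = 6000

Equilibrium: 447 - 3P = -98 + 2P gives P* = 109, Q* = 120.
Demand choke price: P = 149; supply starts at P = 49.
CS = ½(149 − 109)(120) = 2400; PS = ½(109 − 49)(120) = 3600.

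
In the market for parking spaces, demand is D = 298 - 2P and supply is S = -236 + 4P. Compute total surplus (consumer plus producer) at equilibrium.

Equilibrium: 298 - 2P = -236 + 4P gives P* = 89, Q* = 120.
Demand choke price: P = 149; supply starts at P = 59.
CS = ½(149 − 89)(120) = 3600; PS = ½(89 − 59)(120) = 1800.

Total surplus = 5400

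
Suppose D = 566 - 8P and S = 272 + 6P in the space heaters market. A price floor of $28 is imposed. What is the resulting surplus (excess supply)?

Surplus = 98

Equilibrium price would be P* = 21, so the floor at 28 binds.
At P = 28: D = 342, S = 440.
Surplus = 440 − 342 = 98.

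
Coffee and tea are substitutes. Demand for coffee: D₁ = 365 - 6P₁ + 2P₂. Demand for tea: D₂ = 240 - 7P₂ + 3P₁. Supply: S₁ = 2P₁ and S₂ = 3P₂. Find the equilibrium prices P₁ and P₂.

P₁ = 2065/37, P₂ = 3015/74

Market 1: 365 - 6P₁ + 2P₂ = 2P₁ → 8P₁ - 2P₂ = 365.
Market 2: 10P₂ - 3P₁ = 240.
Eliminating P₂: 10×(1) + 2×(2) gives 74P₁ = 4130, so P₁ = 2065/37.
Back-substitute into (2): P₂ = (240 + 3×2065/37) / 10 = 3015/74.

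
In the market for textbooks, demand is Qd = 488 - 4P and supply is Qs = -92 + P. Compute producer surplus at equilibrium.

Producer surplus = 288

Equilibrium: 488 - 4P = -92 + P gives P* = 116, Q* = 24.
Supply starts at P = 92 (where Qs = 0).
PS = ½(116 − 92)(24) = 288.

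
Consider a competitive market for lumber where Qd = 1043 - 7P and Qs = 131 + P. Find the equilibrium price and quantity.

Set Qd = Qs: 1043 - 7P = 131 + P.
912 = 8P, so P* = 114.
Q* = 1043 − 7(114) = 245.

P* = 114, Q* = 245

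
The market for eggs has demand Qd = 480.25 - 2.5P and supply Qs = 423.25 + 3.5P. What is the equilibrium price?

Set Qd = Qs: 480.25 - 2.5P = 423.25 + 3.5P.
57 = 6P, so P* = 9.5.
Q* = 480.25 − 2.5(9.5) = 456.5.

P* = 9.5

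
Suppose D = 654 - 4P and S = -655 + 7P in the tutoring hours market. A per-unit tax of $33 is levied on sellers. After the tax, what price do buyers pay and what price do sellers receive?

Buyers pay $140, sellers receive $107

Pre-tax equilibrium: P* = 119, Q* = 178.
Tax on sellers shifts supply to S = -655 + 7(P − 33) = -886 + 7P.
654 - 4P = -886 + 7P gives buyer price Pb = 140; sellers receive Ps = 140 − 33 = 107.
New quantity: Q = 654 − 4(140) = 94.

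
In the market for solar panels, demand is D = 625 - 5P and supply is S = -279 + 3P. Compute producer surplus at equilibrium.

Producer surplus = 600

Equilibrium: 625 - 5P = -279 + 3P gives P* = 113, Q* = 60.
Supply starts at P = 93 (where S = 0).
PS = ½(113 − 93)(60) = 600.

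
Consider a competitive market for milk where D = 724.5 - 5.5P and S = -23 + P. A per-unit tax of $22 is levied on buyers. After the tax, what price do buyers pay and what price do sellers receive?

Pre-tax equilibrium: P* = 115, Q* = 92.
Tax on buyers shifts demand to D = 724.5 − 5.5(P + 22) = 603.5 - 5.5P.
603.5 - 5.5P = -23 + P gives seller price Ps = 1253/13; buyers pay Pb = 1253/13 + 22 = 1539/13.
New quantity: Q = 724.5 − 5.5(1539/13) = 954/13.

Buyers pay 1539/13, sellers receive 1253/13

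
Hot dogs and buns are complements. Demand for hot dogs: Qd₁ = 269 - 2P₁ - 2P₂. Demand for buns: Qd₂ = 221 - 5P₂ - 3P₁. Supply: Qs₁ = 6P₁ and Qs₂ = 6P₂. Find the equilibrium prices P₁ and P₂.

P₁ = 2517/82, P₂ = 961/82

Market 1: 269 - 2P₁ - 2P₂ = 6P₁ → 8P₁ + 2P₂ = 269.
Market 2: 11P₂ + 3P₁ = 221.
Eliminating P₂: 11×(1) − 2×(2) gives 82P₁ = 2517, so P₁ = 2517/82.
Back-substitute into (2): P₂ = (221 − 3×2517/82) / 11 = 961/82.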